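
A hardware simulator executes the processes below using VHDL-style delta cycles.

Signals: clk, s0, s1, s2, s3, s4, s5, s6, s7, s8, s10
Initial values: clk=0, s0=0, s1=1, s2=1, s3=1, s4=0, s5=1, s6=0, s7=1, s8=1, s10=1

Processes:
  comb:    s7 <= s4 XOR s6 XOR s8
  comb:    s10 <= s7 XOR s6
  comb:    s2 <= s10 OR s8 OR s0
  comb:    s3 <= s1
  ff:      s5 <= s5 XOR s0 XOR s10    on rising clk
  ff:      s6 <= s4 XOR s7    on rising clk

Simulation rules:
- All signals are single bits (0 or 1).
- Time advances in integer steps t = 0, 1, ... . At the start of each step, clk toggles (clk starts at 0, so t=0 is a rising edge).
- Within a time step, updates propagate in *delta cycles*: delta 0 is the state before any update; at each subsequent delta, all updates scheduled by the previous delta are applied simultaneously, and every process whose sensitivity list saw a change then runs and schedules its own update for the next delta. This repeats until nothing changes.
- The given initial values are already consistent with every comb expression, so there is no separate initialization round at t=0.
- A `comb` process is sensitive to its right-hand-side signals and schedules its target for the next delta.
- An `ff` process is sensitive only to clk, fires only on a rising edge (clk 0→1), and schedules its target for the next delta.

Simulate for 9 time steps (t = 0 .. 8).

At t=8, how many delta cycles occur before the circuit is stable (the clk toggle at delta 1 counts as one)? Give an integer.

4

t0.Δ0 s10=1 s3=1 s1=1 s6=0 s4=0 s0=0 s2=1 clk=0 s5=1 s8=1 s7=1
t0.Δ1 s10=1 s3=1 s1=1 s6=0 s4=0 s0=0 s2=1 clk=1 s5=1 s8=1 s7=1
t0.Δ2 s10=1 s3=1 s1=1 s6=1 s4=0 s0=0 s2=1 clk=1 s5=0 s8=1 s7=1
t0.Δ3 s10=0 s3=1 s1=1 s6=1 s4=0 s0=0 s2=1 clk=1 s5=0 s8=1 s7=0
t0.Δ4 s10=1 s3=1 s1=1 s6=1 s4=0 s0=0 s2=1 clk=1 s5=0 s8=1 s7=0
t1.Δ0 s10=1 s3=1 s1=1 s6=1 s4=0 s0=0 s2=1 clk=1 s5=0 s8=1 s7=0
t1.Δ1 s10=1 s3=1 s1=1 s6=1 s4=0 s0=0 s2=1 clk=0 s5=0 s8=1 s7=0
t2.Δ0 s10=1 s3=1 s1=1 s6=1 s4=0 s0=0 s2=1 clk=0 s5=0 s8=1 s7=0
t2.Δ1 s10=1 s3=1 s1=1 s6=1 s4=0 s0=0 s2=1 clk=1 s5=0 s8=1 s7=0
t2.Δ2 s10=1 s3=1 s1=1 s6=0 s4=0 s0=0 s2=1 clk=1 s5=1 s8=1 s7=0
t2.Δ3 s10=0 s3=1 s1=1 s6=0 s4=0 s0=0 s2=1 clk=1 s5=1 s8=1 s7=1
t2.Δ4 s10=1 s3=1 s1=1 s6=0 s4=0 s0=0 s2=1 clk=1 s5=1 s8=1 s7=1
t3.Δ0 s10=1 s3=1 s1=1 s6=0 s4=0 s0=0 s2=1 clk=1 s5=1 s8=1 s7=1
t3.Δ1 s10=1 s3=1 s1=1 s6=0 s4=0 s0=0 s2=1 clk=0 s5=1 s8=1 s7=1
t4.Δ0 s10=1 s3=1 s1=1 s6=0 s4=0 s0=0 s2=1 clk=0 s5=1 s8=1 s7=1
t4.Δ1 s10=1 s3=1 s1=1 s6=0 s4=0 s0=0 s2=1 clk=1 s5=1 s8=1 s7=1
t4.Δ2 s10=1 s3=1 s1=1 s6=1 s4=0 s0=0 s2=1 clk=1 s5=0 s8=1 s7=1
t4.Δ3 s10=0 s3=1 s1=1 s6=1 s4=0 s0=0 s2=1 clk=1 s5=0 s8=1 s7=0
t4.Δ4 s10=1 s3=1 s1=1 s6=1 s4=0 s0=0 s2=1 clk=1 s5=0 s8=1 s7=0
t5.Δ0 s10=1 s3=1 s1=1 s6=1 s4=0 s0=0 s2=1 clk=1 s5=0 s8=1 s7=0
t5.Δ1 s10=1 s3=1 s1=1 s6=1 s4=0 s0=0 s2=1 clk=0 s5=0 s8=1 s7=0
t6.Δ0 s10=1 s3=1 s1=1 s6=1 s4=0 s0=0 s2=1 clk=0 s5=0 s8=1 s7=0
t6.Δ1 s10=1 s3=1 s1=1 s6=1 s4=0 s0=0 s2=1 clk=1 s5=0 s8=1 s7=0
t6.Δ2 s10=1 s3=1 s1=1 s6=0 s4=0 s0=0 s2=1 clk=1 s5=1 s8=1 s7=0
t6.Δ3 s10=0 s3=1 s1=1 s6=0 s4=0 s0=0 s2=1 clk=1 s5=1 s8=1 s7=1
t6.Δ4 s10=1 s3=1 s1=1 s6=0 s4=0 s0=0 s2=1 clk=1 s5=1 s8=1 s7=1
t7.Δ0 s10=1 s3=1 s1=1 s6=0 s4=0 s0=0 s2=1 clk=1 s5=1 s8=1 s7=1
t7.Δ1 s10=1 s3=1 s1=1 s6=0 s4=0 s0=0 s2=1 clk=0 s5=1 s8=1 s7=1
t8.Δ0 s10=1 s3=1 s1=1 s6=0 s4=0 s0=0 s2=1 clk=0 s5=1 s8=1 s7=1
t8.Δ1 s10=1 s3=1 s1=1 s6=0 s4=0 s0=0 s2=1 clk=1 s5=1 s8=1 s7=1
t8.Δ2 s10=1 s3=1 s1=1 s6=1 s4=0 s0=0 s2=1 clk=1 s5=0 s8=1 s7=1
t8.Δ3 s10=0 s3=1 s1=1 s6=1 s4=0 s0=0 s2=1 clk=1 s5=0 s8=1 s7=0
t8.Δ4 s10=1 s3=1 s1=1 s6=1 s4=0 s0=0 s2=1 clk=1 s5=0 s8=1 s7=0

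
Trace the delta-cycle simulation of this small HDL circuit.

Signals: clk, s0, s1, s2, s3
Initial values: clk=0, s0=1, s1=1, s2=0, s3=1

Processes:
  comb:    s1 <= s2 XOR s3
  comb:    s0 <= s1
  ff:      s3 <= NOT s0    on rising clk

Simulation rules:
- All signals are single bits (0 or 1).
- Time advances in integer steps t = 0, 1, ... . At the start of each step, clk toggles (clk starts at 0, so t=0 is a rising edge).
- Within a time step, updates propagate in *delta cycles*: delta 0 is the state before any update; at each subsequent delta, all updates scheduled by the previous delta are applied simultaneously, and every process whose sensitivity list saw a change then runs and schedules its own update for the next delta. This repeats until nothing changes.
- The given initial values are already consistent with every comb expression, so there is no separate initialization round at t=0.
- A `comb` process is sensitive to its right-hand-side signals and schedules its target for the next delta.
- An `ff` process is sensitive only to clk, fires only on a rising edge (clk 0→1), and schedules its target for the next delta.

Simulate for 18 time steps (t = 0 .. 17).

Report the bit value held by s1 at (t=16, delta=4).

0

t=0 Δ0: s1=1 clk=0 s0=1 s2=0 s3=1
  Δ1: clk:0→1
  Δ2: s3:1→0
  Δ3: s1:1→0
  Δ4: s0:1→0
  (4Δ to stable)
t=1 Δ0: s1=0 clk=1 s0=0 s2=0 s3=0
  Δ1: clk:1→0
  (1Δ to stable)
t=2 Δ0: s1=0 clk=0 s0=0 s2=0 s3=0
  Δ1: clk:0→1
  Δ2: s3:0→1
  Δ3: s1:0→1
  Δ4: s0:0→1
  (4Δ to stable)
t=3 Δ0: s1=1 clk=1 s0=1 s2=0 s3=1
  Δ1: clk:1→0
  (1Δ to stable)
t=4 Δ0: s1=1 clk=0 s0=1 s2=0 s3=1
  Δ1: clk:0→1
  Δ2: s3:1→0
  Δ3: s1:1→0
  Δ4: s0:1→0
  (4Δ to stable)
t=5 Δ0: s1=0 clk=1 s0=0 s2=0 s3=0
  Δ1: clk:1→0
  (1Δ to stable)
t=6 Δ0: s1=0 clk=0 s0=0 s2=0 s3=0
  Δ1: clk:0→1
  Δ2: s3:0→1
  Δ3: s1:0→1
  Δ4: s0:0→1
  (4Δ to stable)
t=7 Δ0: s1=1 clk=1 s0=1 s2=0 s3=1
  Δ1: clk:1→0
  (1Δ to stable)
t=8 Δ0: s1=1 clk=0 s0=1 s2=0 s3=1
  Δ1: clk:0→1
  Δ2: s3:1→0
  Δ3: s1:1→0
  Δ4: s0:1→0
  (4Δ to stable)
t=9 Δ0: s1=0 clk=1 s0=0 s2=0 s3=0
  Δ1: clk:1→0
  (1Δ to stable)
t=10 Δ0: s1=0 clk=0 s0=0 s2=0 s3=0
  Δ1: clk:0→1
  Δ2: s3:0→1
  Δ3: s1:0→1
  Δ4: s0:0→1
  (4Δ to stable)
t=11 Δ0: s1=1 clk=1 s0=1 s2=0 s3=1
  Δ1: clk:1→0
  (1Δ to stable)
t=12 Δ0: s1=1 clk=0 s0=1 s2=0 s3=1
  Δ1: clk:0→1
  Δ2: s3:1→0
  Δ3: s1:1→0
  Δ4: s0:1→0
  (4Δ to stable)
t=13 Δ0: s1=0 clk=1 s0=0 s2=0 s3=0
  Δ1: clk:1→0
  (1Δ to stable)
t=14 Δ0: s1=0 clk=0 s0=0 s2=0 s3=0
  Δ1: clk:0→1
  Δ2: s3:0→1
  Δ3: s1:0→1
  Δ4: s0:0→1
  (4Δ to stable)
t=15 Δ0: s1=1 clk=1 s0=1 s2=0 s3=1
  Δ1: clk:1→0
  (1Δ to stable)
t=16 Δ0: s1=1 clk=0 s0=1 s2=0 s3=1
  Δ1: clk:0→1
  Δ2: s3:1→0
  Δ3: s1:1→0
  Δ4: s0:1→0
  (4Δ to stable)
t=17 Δ0: s1=0 clk=1 s0=0 s2=0 s3=0
  Δ1: clk:1→0
  (1Δ to stable)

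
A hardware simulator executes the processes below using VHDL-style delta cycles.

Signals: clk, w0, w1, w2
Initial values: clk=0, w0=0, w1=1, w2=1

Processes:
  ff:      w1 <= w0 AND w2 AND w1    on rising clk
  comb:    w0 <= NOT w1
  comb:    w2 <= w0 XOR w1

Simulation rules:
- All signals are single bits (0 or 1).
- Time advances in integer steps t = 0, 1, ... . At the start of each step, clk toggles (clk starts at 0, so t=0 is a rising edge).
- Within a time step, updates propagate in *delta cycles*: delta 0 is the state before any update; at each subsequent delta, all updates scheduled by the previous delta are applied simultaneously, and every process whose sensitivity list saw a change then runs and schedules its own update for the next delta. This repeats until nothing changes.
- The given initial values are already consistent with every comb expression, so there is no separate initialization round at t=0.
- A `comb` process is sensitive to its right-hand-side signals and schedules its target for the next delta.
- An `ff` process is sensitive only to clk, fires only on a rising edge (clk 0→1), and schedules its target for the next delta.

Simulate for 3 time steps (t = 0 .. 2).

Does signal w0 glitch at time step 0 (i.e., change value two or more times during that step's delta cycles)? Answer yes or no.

no

[bits: clk,w2,w1,w0]
t=0: Δ0=0110 Δ1=1110 Δ2=1100 Δ3=1001 Δ4=1101 | 4Δ
t=1: Δ0=1101 Δ1=0101 | 1Δ
t=2: Δ0=0101 Δ1=1101 | 1Δ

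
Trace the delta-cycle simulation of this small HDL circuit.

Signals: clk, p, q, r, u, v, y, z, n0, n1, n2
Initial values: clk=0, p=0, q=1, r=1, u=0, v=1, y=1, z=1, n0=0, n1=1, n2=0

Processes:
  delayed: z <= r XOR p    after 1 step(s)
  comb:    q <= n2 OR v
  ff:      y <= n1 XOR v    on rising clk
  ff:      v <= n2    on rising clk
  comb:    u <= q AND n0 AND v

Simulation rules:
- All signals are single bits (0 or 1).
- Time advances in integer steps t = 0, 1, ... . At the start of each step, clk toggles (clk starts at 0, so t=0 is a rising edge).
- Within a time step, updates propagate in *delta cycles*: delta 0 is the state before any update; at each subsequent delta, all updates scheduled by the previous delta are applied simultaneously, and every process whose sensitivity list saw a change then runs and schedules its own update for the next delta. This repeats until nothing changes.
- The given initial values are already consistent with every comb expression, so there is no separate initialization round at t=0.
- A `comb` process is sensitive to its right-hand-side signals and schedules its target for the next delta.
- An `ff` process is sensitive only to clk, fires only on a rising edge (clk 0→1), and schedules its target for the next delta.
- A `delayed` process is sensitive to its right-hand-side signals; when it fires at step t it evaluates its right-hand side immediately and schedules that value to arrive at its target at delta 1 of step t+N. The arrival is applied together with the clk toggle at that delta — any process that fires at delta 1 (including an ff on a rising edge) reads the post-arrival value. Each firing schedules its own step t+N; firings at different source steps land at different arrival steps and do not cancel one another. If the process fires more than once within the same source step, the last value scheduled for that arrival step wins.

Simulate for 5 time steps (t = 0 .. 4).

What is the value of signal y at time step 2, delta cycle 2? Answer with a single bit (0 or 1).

t0.Δ0 clk=0 y=1 q=1 u=0 z=1 v=1 p=0 r=1 n1=1 n2=0 n0=0
t0.Δ1 clk=1 y=1 q=1 u=0 z=1 v=1 p=0 r=1 n1=1 n2=0 n0=0
t0.Δ2 clk=1 y=0 q=1 u=0 z=1 v=0 p=0 r=1 n1=1 n2=0 n0=0
t0.Δ3 clk=1 y=0 q=0 u=0 z=1 v=0 p=0 r=1 n1=1 n2=0 n0=0
t1.Δ0 clk=1 y=0 q=0 u=0 z=1 v=0 p=0 r=1 n1=1 n2=0 n0=0
t1.Δ1 clk=0 y=0 q=0 u=0 z=1 v=0 p=0 r=1 n1=1 n2=0 n0=0
t2.Δ0 clk=0 y=0 q=0 u=0 z=1 v=0 p=0 r=1 n1=1 n2=0 n0=0
t2.Δ1 clk=1 y=0 q=0 u=0 z=1 v=0 p=0 r=1 n1=1 n2=0 n0=0
t2.Δ2 clk=1 y=1 q=0 u=0 z=1 v=0 p=0 r=1 n1=1 n2=0 n0=0
t3.Δ0 clk=1 y=1 q=0 u=0 z=1 v=0 p=0 r=1 n1=1 n2=0 n0=0
t3.Δ1 clk=0 y=1 q=0 u=0 z=1 v=0 p=0 r=1 n1=1 n2=0 n0=0
t4.Δ0 clk=0 y=1 q=0 u=0 z=1 v=0 p=0 r=1 n1=1 n2=0 n0=0
t4.Δ1 clk=1 y=1 q=0 u=0 z=1 v=0 p=0 r=1 n1=1 n2=0 n0=0

1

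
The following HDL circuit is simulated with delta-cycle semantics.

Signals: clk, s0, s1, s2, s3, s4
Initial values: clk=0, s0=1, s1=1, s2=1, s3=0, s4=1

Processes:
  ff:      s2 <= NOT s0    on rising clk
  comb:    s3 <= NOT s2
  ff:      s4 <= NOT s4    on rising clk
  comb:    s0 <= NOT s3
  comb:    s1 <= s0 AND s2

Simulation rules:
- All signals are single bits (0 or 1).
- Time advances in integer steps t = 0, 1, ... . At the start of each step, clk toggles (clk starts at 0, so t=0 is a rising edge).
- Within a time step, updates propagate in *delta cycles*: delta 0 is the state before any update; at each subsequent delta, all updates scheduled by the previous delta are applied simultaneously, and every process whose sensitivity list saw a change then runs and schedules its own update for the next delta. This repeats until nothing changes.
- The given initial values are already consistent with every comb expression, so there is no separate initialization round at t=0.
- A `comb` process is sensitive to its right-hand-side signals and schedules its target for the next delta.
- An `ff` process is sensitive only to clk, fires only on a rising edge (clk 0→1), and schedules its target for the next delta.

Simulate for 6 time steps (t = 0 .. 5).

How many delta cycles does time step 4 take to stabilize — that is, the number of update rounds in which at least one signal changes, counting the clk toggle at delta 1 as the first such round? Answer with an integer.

t=0 Δ0: clk=0 s4=1 s1=1 s3=0 s2=1 s0=1
  Δ1: clk:0→1
  Δ2: s4:1→0, s2:1→0
  Δ3: s1:1→0, s3:0→1
  Δ4: s0:1→0
  (4Δ to stable)
t=1 Δ0: clk=1 s4=0 s1=0 s3=1 s2=0 s0=0
  Δ1: clk:1→0
  (1Δ to stable)
t=2 Δ0: clk=0 s4=0 s1=0 s3=1 s2=0 s0=0
  Δ1: clk:0→1
  Δ2: s4:0→1, s2:0→1
  Δ3: s3:1→0
  Δ4: s0:0→1
  Δ5: s1:0→1
  (5Δ to stable)
t=3 Δ0: clk=1 s4=1 s1=1 s3=0 s2=1 s0=1
  Δ1: clk:1→0
  (1Δ to stable)
t=4 Δ0: clk=0 s4=1 s1=1 s3=0 s2=1 s0=1
  Δ1: clk:0→1
  Δ2: s4:1→0, s2:1→0
  Δ3: s1:1→0, s3:0→1
  Δ4: s0:1→0
  (4Δ to stable)
t=5 Δ0: clk=1 s4=0 s1=0 s3=1 s2=0 s0=0
  Δ1: clk:1→0
  (1Δ to stable)

4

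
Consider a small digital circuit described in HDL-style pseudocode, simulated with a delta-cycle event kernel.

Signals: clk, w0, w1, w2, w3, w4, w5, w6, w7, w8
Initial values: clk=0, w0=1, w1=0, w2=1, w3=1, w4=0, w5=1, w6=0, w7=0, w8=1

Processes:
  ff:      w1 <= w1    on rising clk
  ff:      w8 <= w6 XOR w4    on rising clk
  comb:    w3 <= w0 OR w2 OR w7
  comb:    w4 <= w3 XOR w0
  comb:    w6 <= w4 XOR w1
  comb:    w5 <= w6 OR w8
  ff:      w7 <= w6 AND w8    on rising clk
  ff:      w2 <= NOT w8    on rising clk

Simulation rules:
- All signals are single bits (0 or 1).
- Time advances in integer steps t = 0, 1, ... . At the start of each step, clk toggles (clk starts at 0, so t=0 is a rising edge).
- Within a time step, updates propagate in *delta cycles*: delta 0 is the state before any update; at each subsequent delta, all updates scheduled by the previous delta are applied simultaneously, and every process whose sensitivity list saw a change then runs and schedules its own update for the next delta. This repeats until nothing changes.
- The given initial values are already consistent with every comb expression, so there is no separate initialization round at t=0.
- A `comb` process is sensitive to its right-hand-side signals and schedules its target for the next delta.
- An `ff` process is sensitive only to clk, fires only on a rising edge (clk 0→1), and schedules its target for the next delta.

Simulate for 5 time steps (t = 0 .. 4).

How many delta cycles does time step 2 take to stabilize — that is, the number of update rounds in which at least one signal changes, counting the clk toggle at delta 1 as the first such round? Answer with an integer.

2

t=0 Δ0: clk=0 w6=0 w7=0 w1=0 w4=0 w8=1 w2=1 w3=1 w5=1 w0=1
  Δ1: clk:0→1
  Δ2: w8:1→0, w2:1→0
  Δ3: w5:1→0
  (3Δ to stable)
t=1 Δ0: clk=1 w6=0 w7=0 w1=0 w4=0 w8=0 w2=0 w3=1 w5=0 w0=1
  Δ1: clk:1→0
  (1Δ to stable)
t=2 Δ0: clk=0 w6=0 w7=0 w1=0 w4=0 w8=0 w2=0 w3=1 w5=0 w0=1
  Δ1: clk:0→1
  Δ2: w2:0→1
  (2Δ to stable)
t=3 Δ0: clk=1 w6=0 w7=0 w1=0 w4=0 w8=0 w2=1 w3=1 w5=0 w0=1
  Δ1: clk:1→0
  (1Δ to stable)
t=4 Δ0: clk=0 w6=0 w7=0 w1=0 w4=0 w8=0 w2=1 w3=1 w5=0 w0=1
  Δ1: clk:0→1
  (1Δ to stable)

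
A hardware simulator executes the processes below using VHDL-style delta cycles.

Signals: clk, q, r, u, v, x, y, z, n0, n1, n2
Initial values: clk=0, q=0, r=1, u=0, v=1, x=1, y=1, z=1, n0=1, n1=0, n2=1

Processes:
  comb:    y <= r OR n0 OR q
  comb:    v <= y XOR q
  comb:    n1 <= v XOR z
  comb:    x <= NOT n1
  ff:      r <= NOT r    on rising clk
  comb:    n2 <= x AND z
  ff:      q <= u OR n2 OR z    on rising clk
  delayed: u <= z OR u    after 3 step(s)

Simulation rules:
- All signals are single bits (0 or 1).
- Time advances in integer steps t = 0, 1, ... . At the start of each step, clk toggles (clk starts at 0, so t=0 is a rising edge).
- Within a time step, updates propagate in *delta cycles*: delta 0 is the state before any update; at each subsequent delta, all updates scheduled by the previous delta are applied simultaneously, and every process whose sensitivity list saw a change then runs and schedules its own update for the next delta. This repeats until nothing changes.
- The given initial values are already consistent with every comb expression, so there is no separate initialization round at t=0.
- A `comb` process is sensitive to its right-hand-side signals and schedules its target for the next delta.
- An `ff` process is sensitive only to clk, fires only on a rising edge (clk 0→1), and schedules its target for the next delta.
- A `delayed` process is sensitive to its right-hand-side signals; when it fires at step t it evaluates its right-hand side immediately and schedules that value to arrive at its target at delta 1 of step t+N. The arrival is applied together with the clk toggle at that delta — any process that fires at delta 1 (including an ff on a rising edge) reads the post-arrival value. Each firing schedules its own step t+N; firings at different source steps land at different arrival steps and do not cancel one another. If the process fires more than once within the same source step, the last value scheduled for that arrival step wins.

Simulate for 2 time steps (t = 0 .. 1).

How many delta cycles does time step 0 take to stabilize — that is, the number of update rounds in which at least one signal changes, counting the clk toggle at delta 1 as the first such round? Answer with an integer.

6

[bits: y,q,n2,r,clk,x,n1,z,u,v,n0]
t=0: Δ0=10110101011 Δ1=10111101011 Δ2=11101101011 Δ3=11101101001 Δ4=11101111001 Δ5=11101011001 Δ6=11001011001 | 6Δ
t=1: Δ0=11001011001 Δ1=11000011001 | 1Δ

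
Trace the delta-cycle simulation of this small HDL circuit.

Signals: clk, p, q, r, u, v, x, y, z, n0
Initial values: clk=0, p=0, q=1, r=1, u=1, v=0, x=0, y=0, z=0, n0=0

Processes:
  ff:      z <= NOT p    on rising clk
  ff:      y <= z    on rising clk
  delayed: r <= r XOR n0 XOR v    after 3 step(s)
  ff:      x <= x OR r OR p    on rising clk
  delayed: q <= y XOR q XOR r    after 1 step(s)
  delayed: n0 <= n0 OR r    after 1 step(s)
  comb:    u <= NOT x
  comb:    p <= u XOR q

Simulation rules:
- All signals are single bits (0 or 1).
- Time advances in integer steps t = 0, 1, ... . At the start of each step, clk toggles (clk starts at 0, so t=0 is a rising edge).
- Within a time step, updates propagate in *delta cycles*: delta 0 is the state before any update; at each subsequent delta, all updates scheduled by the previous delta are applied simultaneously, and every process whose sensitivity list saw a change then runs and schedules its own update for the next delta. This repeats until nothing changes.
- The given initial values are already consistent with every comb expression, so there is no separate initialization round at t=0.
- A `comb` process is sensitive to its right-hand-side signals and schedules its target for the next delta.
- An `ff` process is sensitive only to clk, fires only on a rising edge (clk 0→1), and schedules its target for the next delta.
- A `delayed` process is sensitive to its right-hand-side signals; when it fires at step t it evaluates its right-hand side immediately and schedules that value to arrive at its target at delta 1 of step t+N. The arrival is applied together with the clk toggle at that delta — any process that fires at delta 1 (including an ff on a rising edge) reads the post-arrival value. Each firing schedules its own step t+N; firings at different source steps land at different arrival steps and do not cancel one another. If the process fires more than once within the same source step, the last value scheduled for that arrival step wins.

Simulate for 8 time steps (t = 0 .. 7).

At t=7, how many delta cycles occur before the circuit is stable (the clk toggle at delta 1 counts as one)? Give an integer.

[bits: q,clk,n0,p,r,y,z,v,x,u]
t=0: Δ0=1000100001 Δ1=1100100001 Δ2=1100101011 Δ3=1100101010 Δ4=1101101010 | 4Δ
t=1: Δ0=1101101010 Δ1=1001101010 | 1Δ
t=2: Δ0=1001101010 Δ1=1101101010 Δ2=1101110010 | 2Δ
t=3: Δ0=1101110010 Δ1=1001110010 | 1Δ
t=4: Δ0=1001110010 Δ1=1101110010 Δ2=1101100010 | 2Δ
t=5: Δ0=1101100010 Δ1=0001100010 Δ2=0000100010 | 2Δ
t=6: Δ0=0000100010 Δ1=1100100010 Δ2=1101101010 | 2Δ
t=7: Δ0=1101101010 Δ1=0001101010 Δ2=0000101010 | 2Δ

2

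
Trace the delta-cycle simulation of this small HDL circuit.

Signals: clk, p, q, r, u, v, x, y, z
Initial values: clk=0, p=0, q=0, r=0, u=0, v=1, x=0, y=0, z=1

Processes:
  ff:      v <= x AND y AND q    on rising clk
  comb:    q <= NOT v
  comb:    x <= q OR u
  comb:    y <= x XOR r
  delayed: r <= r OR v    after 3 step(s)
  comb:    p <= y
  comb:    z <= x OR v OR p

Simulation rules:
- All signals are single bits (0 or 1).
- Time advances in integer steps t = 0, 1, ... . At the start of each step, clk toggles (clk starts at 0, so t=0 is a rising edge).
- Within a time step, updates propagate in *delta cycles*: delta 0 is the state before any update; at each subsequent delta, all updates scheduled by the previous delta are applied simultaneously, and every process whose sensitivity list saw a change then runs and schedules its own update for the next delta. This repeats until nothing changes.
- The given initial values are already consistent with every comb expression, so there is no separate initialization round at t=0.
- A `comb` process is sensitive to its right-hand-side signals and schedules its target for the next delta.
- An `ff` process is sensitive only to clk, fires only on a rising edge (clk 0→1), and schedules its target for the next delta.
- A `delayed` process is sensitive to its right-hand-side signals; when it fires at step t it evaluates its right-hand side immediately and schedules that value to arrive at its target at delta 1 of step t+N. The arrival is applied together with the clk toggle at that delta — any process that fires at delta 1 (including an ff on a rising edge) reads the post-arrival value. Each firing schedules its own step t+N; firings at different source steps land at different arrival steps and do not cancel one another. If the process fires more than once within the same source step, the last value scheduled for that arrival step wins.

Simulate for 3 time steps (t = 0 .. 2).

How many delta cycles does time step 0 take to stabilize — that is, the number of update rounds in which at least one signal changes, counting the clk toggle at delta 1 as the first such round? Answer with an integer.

6

[bits: v,r,y,p,z,x,u,q,clk]
t=0: Δ0=100010000 Δ1=100010001 Δ2=000010001 Δ3=000000011 Δ4=000001011 Δ5=001011011 Δ6=001111011 | 6Δ
t=1: Δ0=001111011 Δ1=001111010 | 1Δ
t=2: Δ0=001111010 Δ1=001111011 Δ2=101111011 Δ3=101111001 Δ4=101110001 Δ5=100110001 Δ6=100010001 | 6Δ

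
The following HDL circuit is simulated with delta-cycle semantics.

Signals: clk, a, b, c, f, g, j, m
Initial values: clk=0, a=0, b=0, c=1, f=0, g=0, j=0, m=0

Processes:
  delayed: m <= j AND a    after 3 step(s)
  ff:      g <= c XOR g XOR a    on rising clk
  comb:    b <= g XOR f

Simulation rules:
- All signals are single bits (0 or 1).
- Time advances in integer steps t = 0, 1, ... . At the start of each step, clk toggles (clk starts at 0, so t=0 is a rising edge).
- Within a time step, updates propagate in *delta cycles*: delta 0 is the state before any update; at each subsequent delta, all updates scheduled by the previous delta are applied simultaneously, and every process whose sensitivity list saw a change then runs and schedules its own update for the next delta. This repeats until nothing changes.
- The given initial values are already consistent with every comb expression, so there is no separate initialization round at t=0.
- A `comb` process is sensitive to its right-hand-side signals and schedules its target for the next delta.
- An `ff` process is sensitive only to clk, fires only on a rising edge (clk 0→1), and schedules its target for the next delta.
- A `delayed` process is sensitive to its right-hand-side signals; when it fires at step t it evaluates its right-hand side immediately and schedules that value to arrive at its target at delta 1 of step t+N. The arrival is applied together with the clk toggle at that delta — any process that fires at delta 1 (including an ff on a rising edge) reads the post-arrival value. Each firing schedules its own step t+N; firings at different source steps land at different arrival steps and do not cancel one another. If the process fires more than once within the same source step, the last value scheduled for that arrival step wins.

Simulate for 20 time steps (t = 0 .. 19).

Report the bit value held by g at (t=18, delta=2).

t=0 Δ0: f=0 m=0 c=1 clk=0 j=0 g=0 b=0 a=0
  Δ1: clk:0→1
  Δ2: g:0→1
  Δ3: b:0→1
  (3Δ to stable)
t=1 Δ0: f=0 m=0 c=1 clk=1 j=0 g=1 b=1 a=0
  Δ1: clk:1→0
  (1Δ to stable)
t=2 Δ0: f=0 m=0 c=1 clk=0 j=0 g=1 b=1 a=0
  Δ1: clk:0→1
  Δ2: g:1→0
  Δ3: b:1→0
  (3Δ to stable)
t=3 Δ0: f=0 m=0 c=1 clk=1 j=0 g=0 b=0 a=0
  Δ1: clk:1→0
  (1Δ to stable)
t=4 Δ0: f=0 m=0 c=1 clk=0 j=0 g=0 b=0 a=0
  Δ1: clk:0→1
  Δ2: g:0→1
  Δ3: b:0→1
  (3Δ to stable)
t=5 Δ0: f=0 m=0 c=1 clk=1 j=0 g=1 b=1 a=0
  Δ1: clk:1→0
  (1Δ to stable)
t=6 Δ0: f=0 m=0 c=1 clk=0 j=0 g=1 b=1 a=0
  Δ1: clk:0→1
  Δ2: g:1→0
  Δ3: b:1→0
  (3Δ to stable)
t=7 Δ0: f=0 m=0 c=1 clk=1 j=0 g=0 b=0 a=0
  Δ1: clk:1→0
  (1Δ to stable)
t=8 Δ0: f=0 m=0 c=1 clk=0 j=0 g=0 b=0 a=0
  Δ1: clk:0→1
  Δ2: g:0→1
  Δ3: b:0→1
  (3Δ to stable)
t=9 Δ0: f=0 m=0 c=1 clk=1 j=0 g=1 b=1 a=0
  Δ1: clk:1→0
  (1Δ to stable)
t=10 Δ0: f=0 m=0 c=1 clk=0 j=0 g=1 b=1 a=0
  Δ1: clk:0→1
  Δ2: g:1→0
  Δ3: b:1→0
  (3Δ to stable)
t=11 Δ0: f=0 m=0 c=1 clk=1 j=0 g=0 b=0 a=0
  Δ1: clk:1→0
  (1Δ to stable)
t=12 Δ0: f=0 m=0 c=1 clk=0 j=0 g=0 b=0 a=0
  Δ1: clk:0→1
  Δ2: g:0→1
  Δ3: b:0→1
  (3Δ to stable)
t=13 Δ0: f=0 m=0 c=1 clk=1 j=0 g=1 b=1 a=0
  Δ1: clk:1→0
  (1Δ to stable)
t=14 Δ0: f=0 m=0 c=1 clk=0 j=0 g=1 b=1 a=0
  Δ1: clk:0→1
  Δ2: g:1→0
  Δ3: b:1→0
  (3Δ to stable)
t=15 Δ0: f=0 m=0 c=1 clk=1 j=0 g=0 b=0 a=0
  Δ1: clk:1→0
  (1Δ to stable)
t=16 Δ0: f=0 m=0 c=1 clk=0 j=0 g=0 b=0 a=0
  Δ1: clk:0→1
  Δ2: g:0→1
  Δ3: b:0→1
  (3Δ to stable)
t=17 Δ0: f=0 m=0 c=1 clk=1 j=0 g=1 b=1 a=0
  Δ1: clk:1→0
  (1Δ to stable)
t=18 Δ0: f=0 m=0 c=1 clk=0 j=0 g=1 b=1 a=0
  Δ1: clk:0→1
  Δ2: g:1→0
  Δ3: b:1→0
  (3Δ to stable)
t=19 Δ0: f=0 m=0 c=1 clk=1 j=0 g=0 b=0 a=0
  Δ1: clk:1→0
  (1Δ to stable)

0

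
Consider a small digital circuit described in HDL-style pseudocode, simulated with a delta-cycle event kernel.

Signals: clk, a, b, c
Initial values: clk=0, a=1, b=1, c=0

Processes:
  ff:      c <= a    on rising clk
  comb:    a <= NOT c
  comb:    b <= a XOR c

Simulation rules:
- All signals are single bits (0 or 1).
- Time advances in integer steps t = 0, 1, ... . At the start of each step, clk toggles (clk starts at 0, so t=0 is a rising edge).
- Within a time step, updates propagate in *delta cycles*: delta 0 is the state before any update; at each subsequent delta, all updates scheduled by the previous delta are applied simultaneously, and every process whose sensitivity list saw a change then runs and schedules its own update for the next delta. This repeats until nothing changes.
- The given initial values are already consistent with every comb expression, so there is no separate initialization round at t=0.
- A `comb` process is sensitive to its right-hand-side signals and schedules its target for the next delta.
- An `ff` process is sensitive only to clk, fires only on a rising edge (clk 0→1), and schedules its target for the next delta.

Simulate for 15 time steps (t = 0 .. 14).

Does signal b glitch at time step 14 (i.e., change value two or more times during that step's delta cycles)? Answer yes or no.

yes

[bits: clk,c,a,b]
t=0: Δ0=0011 Δ1=1011 Δ2=1111 Δ3=1100 Δ4=1101 | 4Δ
t=1: Δ0=1101 Δ1=0101 | 1Δ
t=2: Δ0=0101 Δ1=1101 Δ2=1001 Δ3=1010 Δ4=1011 | 4Δ
t=3: Δ0=1011 Δ1=0011 | 1Δ
t=4: Δ0=0011 Δ1=1011 Δ2=1111 Δ3=1100 Δ4=1101 | 4Δ
t=5: Δ0=1101 Δ1=0101 | 1Δ
t=6: Δ0=0101 Δ1=1101 Δ2=1001 Δ3=1010 Δ4=1011 | 4Δ
t=7: Δ0=1011 Δ1=0011 | 1Δ
t=8: Δ0=0011 Δ1=1011 Δ2=1111 Δ3=1100 Δ4=1101 | 4Δ
t=9: Δ0=1101 Δ1=0101 | 1Δ
t=10: Δ0=0101 Δ1=1101 Δ2=1001 Δ3=1010 Δ4=1011 | 4Δ
t=11: Δ0=1011 Δ1=0011 | 1Δ
t=12: Δ0=0011 Δ1=1011 Δ2=1111 Δ3=1100 Δ4=1101 | 4Δ
t=13: Δ0=1101 Δ1=0101 | 1Δ
t=14: Δ0=0101 Δ1=1101 Δ2=1001 Δ3=1010 Δ4=1011 | 4Δ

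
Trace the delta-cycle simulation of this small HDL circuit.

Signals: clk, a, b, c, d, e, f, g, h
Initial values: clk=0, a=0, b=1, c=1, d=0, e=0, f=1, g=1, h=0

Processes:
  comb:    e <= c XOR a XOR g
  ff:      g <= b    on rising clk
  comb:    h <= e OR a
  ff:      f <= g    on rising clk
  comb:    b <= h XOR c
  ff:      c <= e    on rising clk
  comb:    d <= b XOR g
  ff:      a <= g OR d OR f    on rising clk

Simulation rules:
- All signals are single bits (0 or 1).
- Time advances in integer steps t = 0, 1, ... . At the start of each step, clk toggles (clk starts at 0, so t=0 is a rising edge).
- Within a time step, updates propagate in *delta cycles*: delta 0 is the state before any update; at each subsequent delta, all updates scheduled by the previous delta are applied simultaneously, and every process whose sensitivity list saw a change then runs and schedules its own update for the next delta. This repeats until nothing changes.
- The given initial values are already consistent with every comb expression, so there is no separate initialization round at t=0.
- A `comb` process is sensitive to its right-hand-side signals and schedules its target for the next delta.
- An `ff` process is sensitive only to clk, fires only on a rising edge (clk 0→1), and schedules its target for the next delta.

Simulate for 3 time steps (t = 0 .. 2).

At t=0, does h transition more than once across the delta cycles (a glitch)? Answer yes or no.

no

[bits: h,g,a,f,clk,d,e,b,c]
t=0: Δ0=010100011 Δ1=010110011 Δ2=011110010 Δ3=111110000 Δ4=111111010 Δ5=111110010 | 5Δ
t=1: Δ0=111110010 Δ1=111100010 | 1Δ
t=2: Δ0=111100010 Δ1=111110010 | 1Δ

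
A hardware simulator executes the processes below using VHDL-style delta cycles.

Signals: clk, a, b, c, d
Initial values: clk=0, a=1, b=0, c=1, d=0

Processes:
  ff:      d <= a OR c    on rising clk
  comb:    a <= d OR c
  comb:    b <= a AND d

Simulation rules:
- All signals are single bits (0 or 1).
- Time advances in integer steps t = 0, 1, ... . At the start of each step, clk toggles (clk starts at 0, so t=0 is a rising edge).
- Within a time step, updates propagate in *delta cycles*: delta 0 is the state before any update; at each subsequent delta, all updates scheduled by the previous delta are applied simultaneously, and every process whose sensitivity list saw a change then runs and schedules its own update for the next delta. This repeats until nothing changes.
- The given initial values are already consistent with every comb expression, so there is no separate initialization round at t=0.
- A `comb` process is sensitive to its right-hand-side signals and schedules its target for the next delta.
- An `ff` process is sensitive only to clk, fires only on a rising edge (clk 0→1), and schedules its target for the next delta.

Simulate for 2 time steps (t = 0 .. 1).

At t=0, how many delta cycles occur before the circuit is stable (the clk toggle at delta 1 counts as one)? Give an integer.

t0.Δ0 clk=0 c=1 d=0 b=0 a=1
t0.Δ1 clk=1 c=1 d=0 b=0 a=1
t0.Δ2 clk=1 c=1 d=1 b=0 a=1
t0.Δ3 clk=1 c=1 d=1 b=1 a=1
t1.Δ0 clk=1 c=1 d=1 b=1 a=1
t1.Δ1 clk=0 c=1 d=1 b=1 a=1

3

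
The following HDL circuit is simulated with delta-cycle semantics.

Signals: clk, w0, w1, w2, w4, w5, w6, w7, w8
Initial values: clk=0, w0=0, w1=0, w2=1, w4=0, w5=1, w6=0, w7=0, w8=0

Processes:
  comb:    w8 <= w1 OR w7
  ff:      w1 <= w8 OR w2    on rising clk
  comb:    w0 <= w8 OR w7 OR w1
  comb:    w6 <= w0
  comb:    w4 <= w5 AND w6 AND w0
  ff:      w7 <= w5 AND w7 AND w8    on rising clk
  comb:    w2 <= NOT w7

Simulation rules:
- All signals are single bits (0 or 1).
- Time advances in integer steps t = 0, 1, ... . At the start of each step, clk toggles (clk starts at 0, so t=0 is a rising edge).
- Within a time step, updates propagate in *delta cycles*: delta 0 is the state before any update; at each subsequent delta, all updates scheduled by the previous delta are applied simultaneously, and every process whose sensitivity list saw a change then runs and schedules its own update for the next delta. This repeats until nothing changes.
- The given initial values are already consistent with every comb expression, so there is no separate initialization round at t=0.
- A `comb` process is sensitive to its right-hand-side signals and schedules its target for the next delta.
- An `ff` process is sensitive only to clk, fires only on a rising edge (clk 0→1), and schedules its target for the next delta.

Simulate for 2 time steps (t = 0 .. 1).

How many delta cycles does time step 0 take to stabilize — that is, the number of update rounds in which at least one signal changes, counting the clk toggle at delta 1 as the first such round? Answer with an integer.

t=0 Δ0: w6=0 clk=0 w8=0 w7=0 w1=0 w5=1 w0=0 w4=0 w2=1
  Δ1: clk:0→1
  Δ2: w1:0→1
  Δ3: w8:0→1, w0:0→1
  Δ4: w6:0→1
  Δ5: w4:0→1
  (5Δ to stable)
t=1 Δ0: w6=1 clk=1 w8=1 w7=0 w1=1 w5=1 w0=1 w4=1 w2=1
  Δ1: clk:1→0
  (1Δ to stable)

5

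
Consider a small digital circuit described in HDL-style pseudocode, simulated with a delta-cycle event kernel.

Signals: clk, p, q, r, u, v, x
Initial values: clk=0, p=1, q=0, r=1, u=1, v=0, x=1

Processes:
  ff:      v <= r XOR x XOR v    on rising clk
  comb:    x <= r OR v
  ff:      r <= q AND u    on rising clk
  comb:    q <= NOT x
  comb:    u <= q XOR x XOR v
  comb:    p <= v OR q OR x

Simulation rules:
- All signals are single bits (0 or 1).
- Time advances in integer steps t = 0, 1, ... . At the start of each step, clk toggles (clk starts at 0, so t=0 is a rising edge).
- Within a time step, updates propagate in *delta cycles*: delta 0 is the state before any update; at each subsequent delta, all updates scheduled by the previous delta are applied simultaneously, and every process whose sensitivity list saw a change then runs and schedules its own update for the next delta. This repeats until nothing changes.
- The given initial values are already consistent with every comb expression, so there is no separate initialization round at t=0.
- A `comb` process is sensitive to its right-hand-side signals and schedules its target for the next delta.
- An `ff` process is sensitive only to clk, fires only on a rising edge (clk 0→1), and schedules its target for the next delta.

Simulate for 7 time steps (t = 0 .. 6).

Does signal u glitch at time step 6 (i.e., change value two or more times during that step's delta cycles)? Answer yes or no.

t=0 Δ0: p=1 v=0 clk=0 u=1 r=1 q=0 x=1
  Δ1: clk:0→1
  Δ2: r:1→0
  Δ3: x:1→0
  Δ4: p:1→0, u:1→0, q:0→1
  Δ5: p:0→1, u:0→1
  (5Δ to stable)
t=1 Δ0: p=1 v=0 clk=1 u=1 r=0 q=1 x=0
  Δ1: clk:1→0
  (1Δ to stable)
t=2 Δ0: p=1 v=0 clk=0 u=1 r=0 q=1 x=0
  Δ1: clk:0→1
  Δ2: r:0→1
  Δ3: x:0→1
  Δ4: u:1→0, q:1→0
  Δ5: u:0→1
  (5Δ to stable)
t=3 Δ0: p=1 v=0 clk=1 u=1 r=1 q=0 x=1
  Δ1: clk:1→0
  (1Δ to stable)
t=4 Δ0: p=1 v=0 clk=0 u=1 r=1 q=0 x=1
  Δ1: clk:0→1
  Δ2: r:1→0
  Δ3: x:1→0
  Δ4: p:1→0, u:1→0, q:0→1
  Δ5: p:0→1, u:0→1
  (5Δ to stable)
t=5 Δ0: p=1 v=0 clk=1 u=1 r=0 q=1 x=0
  Δ1: clk:1→0
  (1Δ to stable)
t=6 Δ0: p=1 v=0 clk=0 u=1 r=0 q=1 x=0
  Δ1: clk:0→1
  Δ2: r:0→1
  Δ3: x:0→1
  Δ4: u:1→0, q:1→0
  Δ5: u:0→1
  (5Δ to stable)

yes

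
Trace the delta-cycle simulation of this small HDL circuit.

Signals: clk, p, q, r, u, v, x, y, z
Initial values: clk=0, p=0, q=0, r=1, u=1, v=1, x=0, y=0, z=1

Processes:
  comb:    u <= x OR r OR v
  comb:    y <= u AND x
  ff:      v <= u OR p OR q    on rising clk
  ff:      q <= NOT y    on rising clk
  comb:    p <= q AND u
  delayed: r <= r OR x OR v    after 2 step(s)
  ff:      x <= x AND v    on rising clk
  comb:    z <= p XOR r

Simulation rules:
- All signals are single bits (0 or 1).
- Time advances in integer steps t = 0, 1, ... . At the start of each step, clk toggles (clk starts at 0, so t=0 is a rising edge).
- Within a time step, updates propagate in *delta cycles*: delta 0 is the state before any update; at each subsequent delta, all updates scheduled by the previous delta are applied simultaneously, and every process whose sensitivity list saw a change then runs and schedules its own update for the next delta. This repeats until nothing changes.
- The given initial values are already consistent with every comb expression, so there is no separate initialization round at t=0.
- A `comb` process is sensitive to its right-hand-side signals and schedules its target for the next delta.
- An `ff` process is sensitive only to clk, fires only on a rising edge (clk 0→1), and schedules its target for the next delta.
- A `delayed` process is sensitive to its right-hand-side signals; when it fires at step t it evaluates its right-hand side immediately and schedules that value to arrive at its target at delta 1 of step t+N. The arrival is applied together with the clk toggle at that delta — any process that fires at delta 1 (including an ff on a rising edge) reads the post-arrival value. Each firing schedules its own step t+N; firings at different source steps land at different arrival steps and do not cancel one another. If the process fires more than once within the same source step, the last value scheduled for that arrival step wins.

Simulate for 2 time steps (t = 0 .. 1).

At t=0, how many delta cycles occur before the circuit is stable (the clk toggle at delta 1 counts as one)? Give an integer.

t0.Δ0 v=1 q=0 y=0 clk=0 r=1 x=0 u=1 p=0 z=1
t0.Δ1 v=1 q=0 y=0 clk=1 r=1 x=0 u=1 p=0 z=1
t0.Δ2 v=1 q=1 y=0 clk=1 r=1 x=0 u=1 p=0 z=1
t0.Δ3 v=1 q=1 y=0 clk=1 r=1 x=0 u=1 p=1 z=1
t0.Δ4 v=1 q=1 y=0 clk=1 r=1 x=0 u=1 p=1 z=0
t1.Δ0 v=1 q=1 y=0 clk=1 r=1 x=0 u=1 p=1 z=0
t1.Δ1 v=1 q=1 y=0 clk=0 r=1 x=0 u=1 p=1 z=0

4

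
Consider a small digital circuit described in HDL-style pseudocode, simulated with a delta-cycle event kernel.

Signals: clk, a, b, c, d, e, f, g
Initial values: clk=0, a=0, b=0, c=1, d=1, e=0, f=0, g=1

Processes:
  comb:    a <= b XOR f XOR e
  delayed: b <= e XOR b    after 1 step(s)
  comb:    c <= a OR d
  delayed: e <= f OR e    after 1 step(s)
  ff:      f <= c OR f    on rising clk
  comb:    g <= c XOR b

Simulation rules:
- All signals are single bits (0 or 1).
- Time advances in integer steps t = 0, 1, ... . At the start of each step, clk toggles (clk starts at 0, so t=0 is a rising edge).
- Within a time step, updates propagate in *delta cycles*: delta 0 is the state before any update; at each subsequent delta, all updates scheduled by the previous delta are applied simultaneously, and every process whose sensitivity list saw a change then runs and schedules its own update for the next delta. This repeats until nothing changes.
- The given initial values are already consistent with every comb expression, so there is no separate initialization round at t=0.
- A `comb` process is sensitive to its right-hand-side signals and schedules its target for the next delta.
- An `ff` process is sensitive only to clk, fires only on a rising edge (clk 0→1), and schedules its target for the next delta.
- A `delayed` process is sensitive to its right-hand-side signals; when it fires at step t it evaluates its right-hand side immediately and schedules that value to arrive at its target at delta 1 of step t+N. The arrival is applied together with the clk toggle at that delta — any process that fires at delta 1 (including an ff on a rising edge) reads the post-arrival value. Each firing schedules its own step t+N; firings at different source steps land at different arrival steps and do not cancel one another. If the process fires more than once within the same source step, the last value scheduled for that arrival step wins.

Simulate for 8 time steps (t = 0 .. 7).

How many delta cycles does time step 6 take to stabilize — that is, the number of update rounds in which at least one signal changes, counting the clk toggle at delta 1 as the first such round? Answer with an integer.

2

[bits: f,e,clk,b,c,d,g,a]
t=0: Δ0=00001110 Δ1=00101110 Δ2=10101110 Δ3=10101111 | 3Δ
t=1: Δ0=10101111 Δ1=11001111 Δ2=11001110 | 2Δ
t=2: Δ0=11001110 Δ1=11111110 Δ2=11111101 | 2Δ
t=3: Δ0=11111101 Δ1=11001101 Δ2=11001110 | 2Δ
t=4: Δ0=11001110 Δ1=11111110 Δ2=11111101 | 2Δ
t=5: Δ0=11111101 Δ1=11001101 Δ2=11001110 | 2Δ
t=6: Δ0=11001110 Δ1=11111110 Δ2=11111101 | 2Δ
t=7: Δ0=11111101 Δ1=11001101 Δ2=11001110 | 2Δ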